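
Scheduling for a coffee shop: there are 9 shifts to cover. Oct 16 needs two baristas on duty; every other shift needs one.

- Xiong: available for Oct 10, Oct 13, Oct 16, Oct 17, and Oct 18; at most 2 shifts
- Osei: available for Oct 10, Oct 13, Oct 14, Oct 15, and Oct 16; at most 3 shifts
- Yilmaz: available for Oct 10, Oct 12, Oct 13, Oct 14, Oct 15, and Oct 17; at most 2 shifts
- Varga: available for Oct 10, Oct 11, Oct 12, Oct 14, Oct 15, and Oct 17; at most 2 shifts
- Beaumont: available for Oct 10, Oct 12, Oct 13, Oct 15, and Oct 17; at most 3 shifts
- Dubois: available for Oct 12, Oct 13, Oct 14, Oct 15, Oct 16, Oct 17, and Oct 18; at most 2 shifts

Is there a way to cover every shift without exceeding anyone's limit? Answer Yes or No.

Yes

Oct 11 can only be covered by Varga, so that assignment is forced.
One valid schedule: Oct 10→Osei, Oct 11→Varga, Oct 12→Yilmaz, Oct 13→Yilmaz, Oct 14→Osei, Oct 15→Varga, Oct 16→Xiong+Osei, Oct 17→Beaumont, Oct 18→Xiong.
Loads: Xiong 2/2, Osei 3/3, Yilmaz 2/2, Varga 2/2, Beaumont 1/3, Dubois 0/2 — all within limits.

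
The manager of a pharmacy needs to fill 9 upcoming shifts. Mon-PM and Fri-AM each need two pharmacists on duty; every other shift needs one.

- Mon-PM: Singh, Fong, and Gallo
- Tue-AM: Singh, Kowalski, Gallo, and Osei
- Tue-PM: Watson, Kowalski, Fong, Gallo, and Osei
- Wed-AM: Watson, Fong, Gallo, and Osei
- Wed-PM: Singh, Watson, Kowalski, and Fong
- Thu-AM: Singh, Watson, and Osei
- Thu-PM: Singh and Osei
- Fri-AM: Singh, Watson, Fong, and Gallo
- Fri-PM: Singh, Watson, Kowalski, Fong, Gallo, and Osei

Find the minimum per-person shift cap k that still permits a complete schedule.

With 6 pharmacists and 11 worker-slots to fill, someone must work at least ⌈11/6⌉ = 2 shifts, so k ≥ 2.
k = 2 works: Mon-PM→Singh+Fong, Tue-AM→Kowalski, Tue-PM→Gallo, Wed-AM→Watson, Wed-PM→Kowalski, Thu-AM→Watson, Thu-PM→Singh, Fri-AM→Fong+Gallo, Fri-PM→Osei.
Loads: Singh 2, Watson 2, Kowalski 2, Fong 2, Gallo 2, Osei 1 — all ≤ 2.

2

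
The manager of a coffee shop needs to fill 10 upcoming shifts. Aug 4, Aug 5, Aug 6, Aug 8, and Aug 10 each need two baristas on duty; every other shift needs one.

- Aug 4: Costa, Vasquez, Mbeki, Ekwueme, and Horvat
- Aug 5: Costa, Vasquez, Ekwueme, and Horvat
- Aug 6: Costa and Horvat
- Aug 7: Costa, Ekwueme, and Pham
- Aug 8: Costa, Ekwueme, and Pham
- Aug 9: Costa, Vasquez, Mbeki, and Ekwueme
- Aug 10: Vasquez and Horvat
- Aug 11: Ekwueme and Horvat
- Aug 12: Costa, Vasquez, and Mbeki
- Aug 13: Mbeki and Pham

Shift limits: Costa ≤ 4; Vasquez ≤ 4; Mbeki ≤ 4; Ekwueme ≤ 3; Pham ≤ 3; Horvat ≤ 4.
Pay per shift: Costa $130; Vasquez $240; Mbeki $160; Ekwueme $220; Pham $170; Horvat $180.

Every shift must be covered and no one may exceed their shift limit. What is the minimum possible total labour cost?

$2460

Aug 6 can only be covered by Costa and Horvat, so that assignment is forced.
Aug 10 can only be covered by Vasquez and Horvat, so that assignment is forced.
Picking the cheapest available barista for each shift independently would cost $2360, but that ignores the shift limits.
An optimal schedule: Aug 4→Costa+Mbeki, Aug 5→Costa+Horvat, Aug 6→Costa+Horvat, Aug 7→Pham, Aug 8→Costa+Pham, Aug 9→Mbeki, Aug 10→Horvat+Vasquez, Aug 11→Horvat, Aug 12→Mbeki, Aug 13→Mbeki.
Total: 130 + 160 + 130 + 180 + 130 + 180 + 170 + 130 + 170 + 160 + 180 + 240 + 180 + 160 + 160 = $2460.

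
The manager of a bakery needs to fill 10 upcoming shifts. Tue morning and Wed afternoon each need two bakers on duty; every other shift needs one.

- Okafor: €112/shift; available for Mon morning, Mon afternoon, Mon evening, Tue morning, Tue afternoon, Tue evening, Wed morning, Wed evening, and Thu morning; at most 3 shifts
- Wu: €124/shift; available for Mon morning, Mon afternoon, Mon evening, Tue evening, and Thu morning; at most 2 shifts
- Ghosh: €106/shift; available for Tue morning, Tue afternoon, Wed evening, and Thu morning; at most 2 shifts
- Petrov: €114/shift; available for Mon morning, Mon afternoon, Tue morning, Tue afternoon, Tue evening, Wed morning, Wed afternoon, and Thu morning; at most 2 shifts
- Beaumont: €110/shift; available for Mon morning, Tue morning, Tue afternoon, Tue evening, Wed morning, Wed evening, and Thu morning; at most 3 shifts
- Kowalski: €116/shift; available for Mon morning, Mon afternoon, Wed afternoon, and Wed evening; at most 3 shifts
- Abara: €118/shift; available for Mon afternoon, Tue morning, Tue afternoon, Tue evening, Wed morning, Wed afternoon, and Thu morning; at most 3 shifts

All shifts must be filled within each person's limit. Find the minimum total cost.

Picking the cheapest available baker for each shift independently would cost €1318, but that ignores the shift limits.
An optimal schedule: Mon morning→Beaumont, Mon afternoon→Kowalski, Mon evening→Okafor, Tue morning→Okafor+Petrov, Tue afternoon→Ghosh, Tue evening→Beaumont, Wed morning→Beaumont, Wed afternoon→Petrov+Kowalski, Wed evening→Ghosh, Thu morning→Okafor.
Total: 110 + 116 + 112 + 112 + 114 + 106 + 110 + 110 + 114 + 116 + 106 + 112 = €1338.

€1338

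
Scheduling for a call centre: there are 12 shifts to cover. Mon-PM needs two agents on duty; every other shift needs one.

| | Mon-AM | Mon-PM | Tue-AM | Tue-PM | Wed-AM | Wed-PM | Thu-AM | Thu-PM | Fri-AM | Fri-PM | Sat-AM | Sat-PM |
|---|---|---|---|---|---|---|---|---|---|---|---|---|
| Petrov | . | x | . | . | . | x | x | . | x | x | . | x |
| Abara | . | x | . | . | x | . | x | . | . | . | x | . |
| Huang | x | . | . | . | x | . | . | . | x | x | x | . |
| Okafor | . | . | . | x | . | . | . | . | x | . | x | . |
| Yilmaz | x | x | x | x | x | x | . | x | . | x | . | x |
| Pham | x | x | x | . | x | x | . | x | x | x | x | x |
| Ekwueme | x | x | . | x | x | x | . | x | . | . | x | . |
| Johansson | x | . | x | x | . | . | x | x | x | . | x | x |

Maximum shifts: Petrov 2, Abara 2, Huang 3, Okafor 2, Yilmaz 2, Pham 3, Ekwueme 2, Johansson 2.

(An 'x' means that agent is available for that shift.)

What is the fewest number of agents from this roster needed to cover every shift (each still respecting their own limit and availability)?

6

13 slots to fill and no one can take more than 3, so at least ⌈13/3⌉ = 5 agents are needed.
Any 5 agents together have capacity at most 3+3+2+2+2 = 12 < 13 slots, so 5 can never suffice.
Petrov, Abara, Huang, Okafor, Yilmaz, and Pham alone can cover everything: Mon-AM→Huang, Mon-PM→Abara+Pham, Tue-AM→Yilmaz, Tue-PM→Okafor, Wed-AM→Abara, Wed-PM→Petrov, Thu-AM→Petrov, Thu-PM→Yilmaz, Fri-AM→Huang, Fri-PM→Huang, Sat-AM→Okafor, Sat-PM→Pham.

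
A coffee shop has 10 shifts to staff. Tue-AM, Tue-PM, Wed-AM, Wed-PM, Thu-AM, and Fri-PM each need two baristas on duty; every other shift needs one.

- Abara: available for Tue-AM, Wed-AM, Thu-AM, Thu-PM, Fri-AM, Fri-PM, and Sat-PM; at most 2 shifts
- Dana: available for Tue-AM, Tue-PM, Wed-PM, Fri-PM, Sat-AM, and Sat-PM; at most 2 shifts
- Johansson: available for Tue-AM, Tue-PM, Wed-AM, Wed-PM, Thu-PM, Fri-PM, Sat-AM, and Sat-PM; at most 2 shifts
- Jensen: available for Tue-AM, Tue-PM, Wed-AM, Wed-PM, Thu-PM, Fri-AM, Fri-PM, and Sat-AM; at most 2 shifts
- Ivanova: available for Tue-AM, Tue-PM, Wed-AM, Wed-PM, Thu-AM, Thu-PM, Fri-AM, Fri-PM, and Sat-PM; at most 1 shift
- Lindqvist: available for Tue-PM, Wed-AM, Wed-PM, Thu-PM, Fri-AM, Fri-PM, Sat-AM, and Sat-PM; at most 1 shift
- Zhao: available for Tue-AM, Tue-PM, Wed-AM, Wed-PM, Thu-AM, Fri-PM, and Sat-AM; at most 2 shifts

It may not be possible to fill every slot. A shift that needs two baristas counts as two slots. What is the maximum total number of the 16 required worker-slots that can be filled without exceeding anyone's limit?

Total capacity across all baristas is 2+2+2+2+1+1+2 = 12, and 16 slots are needed, so at most 12 can be filled.
An assignment achieving 12: Tue-AM→Johansson+Jensen, Tue-PM→Jensen+Lindqvist, Wed-AM→Zhao, Wed-PM→Zhao, Thu-AM→Abara+Ivanova, Thu-PM→Johansson, Fri-AM→Abara, Sat-AM→Dana, Sat-PM→Dana.
Loads: Abara 2/2, Dana 2/2, Johansson 2/2, Jensen 2/2, Ivanova 1/1, Lindqvist 1/1, Zhao 2/2.

12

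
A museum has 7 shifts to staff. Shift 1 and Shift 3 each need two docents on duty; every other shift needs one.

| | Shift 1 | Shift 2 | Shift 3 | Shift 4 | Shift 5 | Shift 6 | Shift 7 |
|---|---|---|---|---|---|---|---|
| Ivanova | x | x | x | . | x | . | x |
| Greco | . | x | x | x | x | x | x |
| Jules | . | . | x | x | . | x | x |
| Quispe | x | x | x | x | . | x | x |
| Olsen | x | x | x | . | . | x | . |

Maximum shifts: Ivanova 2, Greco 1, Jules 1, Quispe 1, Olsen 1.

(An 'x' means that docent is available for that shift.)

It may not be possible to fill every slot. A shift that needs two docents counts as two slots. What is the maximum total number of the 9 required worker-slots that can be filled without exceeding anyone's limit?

Total capacity across all docents is 2+1+1+1+1 = 6, and 9 slots are needed, so at most 6 can be filled.
An assignment achieving 6: Shift 1→Ivanova+Quispe, Shift 2→Olsen, Shift 4→Greco, Shift 5→Ivanova, Shift 6→Jules.
Loads: Ivanova 2/2, Greco 1/1, Jules 1/1, Quispe 1/1, Olsen 1/1.

6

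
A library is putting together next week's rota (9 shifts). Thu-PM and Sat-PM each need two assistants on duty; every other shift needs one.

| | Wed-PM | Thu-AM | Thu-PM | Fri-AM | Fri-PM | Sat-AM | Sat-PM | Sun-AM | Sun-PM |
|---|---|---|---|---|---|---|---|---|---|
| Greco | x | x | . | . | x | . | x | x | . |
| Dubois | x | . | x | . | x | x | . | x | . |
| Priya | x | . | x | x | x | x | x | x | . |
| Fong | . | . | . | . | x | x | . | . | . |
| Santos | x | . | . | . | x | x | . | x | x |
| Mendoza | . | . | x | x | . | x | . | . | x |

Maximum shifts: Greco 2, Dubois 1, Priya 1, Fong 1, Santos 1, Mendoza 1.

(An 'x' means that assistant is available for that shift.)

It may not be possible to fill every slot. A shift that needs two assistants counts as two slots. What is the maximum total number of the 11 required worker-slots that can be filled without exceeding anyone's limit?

7

Total capacity across all assistants is 2+1+1+1+1+1 = 7, and 11 slots are needed, so at most 7 can be filled.
An assignment achieving 7: Thu-AM→Greco, Thu-PM→Dubois+Mendoza, Fri-AM→Priya, Fri-PM→Fong, Sat-PM→Greco, Sun-PM→Santos.
Loads: Greco 2/2, Dubois 1/1, Priya 1/1, Fong 1/1, Santos 1/1, Mendoza 1/1.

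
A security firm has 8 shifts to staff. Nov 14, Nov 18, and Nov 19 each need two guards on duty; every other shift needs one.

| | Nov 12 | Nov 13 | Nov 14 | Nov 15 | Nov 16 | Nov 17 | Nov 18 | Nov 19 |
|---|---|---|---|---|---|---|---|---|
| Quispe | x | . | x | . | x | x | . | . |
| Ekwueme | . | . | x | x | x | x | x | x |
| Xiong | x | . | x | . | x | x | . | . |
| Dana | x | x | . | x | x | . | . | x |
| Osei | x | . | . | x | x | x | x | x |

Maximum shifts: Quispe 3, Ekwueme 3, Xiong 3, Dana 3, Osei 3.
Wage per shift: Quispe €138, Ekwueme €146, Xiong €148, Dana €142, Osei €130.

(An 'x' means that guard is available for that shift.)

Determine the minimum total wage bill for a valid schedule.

€1522

Nov 13 can only be covered by Dana, so that assignment is forced.
Nov 18 can only be covered by Ekwueme and Osei, so that assignment is forced.
Picking the cheapest available guard for each shift independently would cost €1494, but that ignores the shift limits.
An optimal schedule: Nov 12→Quispe, Nov 13→Dana, Nov 14→Quispe+Ekwueme, Nov 15→Osei, Nov 16→Dana, Nov 17→Quispe, Nov 18→Osei+Ekwueme, Nov 19→Osei+Dana.
Total: 138 + 142 + 138 + 146 + 130 + 142 + 138 + 130 + 146 + 130 + 142 = €1522.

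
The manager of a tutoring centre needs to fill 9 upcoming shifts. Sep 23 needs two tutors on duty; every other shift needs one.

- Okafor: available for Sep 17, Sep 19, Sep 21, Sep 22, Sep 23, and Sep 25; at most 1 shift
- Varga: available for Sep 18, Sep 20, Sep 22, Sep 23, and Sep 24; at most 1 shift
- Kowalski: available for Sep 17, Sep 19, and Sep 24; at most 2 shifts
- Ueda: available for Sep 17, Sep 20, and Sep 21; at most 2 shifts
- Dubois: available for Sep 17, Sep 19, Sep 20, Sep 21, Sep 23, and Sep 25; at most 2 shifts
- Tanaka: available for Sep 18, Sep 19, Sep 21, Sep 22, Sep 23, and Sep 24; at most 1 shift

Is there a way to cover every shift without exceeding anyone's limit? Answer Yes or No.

No

Total capacity is 1+1+2+2+2+1 = 9 but 10 worker-slots are needed — infeasible.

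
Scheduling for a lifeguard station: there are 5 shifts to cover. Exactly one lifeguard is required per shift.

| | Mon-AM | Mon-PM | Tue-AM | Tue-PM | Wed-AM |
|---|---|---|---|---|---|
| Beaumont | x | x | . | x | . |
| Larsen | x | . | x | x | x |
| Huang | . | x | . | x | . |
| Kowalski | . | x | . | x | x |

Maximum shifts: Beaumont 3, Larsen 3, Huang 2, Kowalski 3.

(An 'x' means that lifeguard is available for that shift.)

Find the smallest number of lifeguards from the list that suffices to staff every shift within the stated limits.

2

5 slots to fill and no one can take more than 3, so at least ⌈5/3⌉ = 2 lifeguards are needed.
Beaumont and Larsen alone can cover everything: Mon-AM→Beaumont, Mon-PM→Beaumont, Tue-AM→Larsen, Tue-PM→Beaumont, Wed-AM→Larsen.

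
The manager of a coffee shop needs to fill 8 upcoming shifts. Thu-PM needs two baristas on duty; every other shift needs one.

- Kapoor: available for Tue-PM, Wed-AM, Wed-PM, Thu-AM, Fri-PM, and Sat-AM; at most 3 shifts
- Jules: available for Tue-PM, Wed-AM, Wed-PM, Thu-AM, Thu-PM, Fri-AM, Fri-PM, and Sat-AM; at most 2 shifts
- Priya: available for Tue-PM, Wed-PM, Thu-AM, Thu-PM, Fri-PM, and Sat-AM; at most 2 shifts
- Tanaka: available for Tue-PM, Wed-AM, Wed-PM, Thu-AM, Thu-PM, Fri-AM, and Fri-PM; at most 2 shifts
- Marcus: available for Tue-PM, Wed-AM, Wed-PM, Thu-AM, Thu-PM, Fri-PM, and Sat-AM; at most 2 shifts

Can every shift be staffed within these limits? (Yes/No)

One valid schedule: Tue-PM→Kapoor, Wed-AM→Kapoor, Wed-PM→Jules, Thu-AM→Priya, Thu-PM→Tanaka+Marcus, Fri-AM→Jules, Fri-PM→Priya, Sat-AM→Kapoor.
Loads: Kapoor 3/3, Jules 2/2, Priya 2/2, Tanaka 1/2, Marcus 1/2 — all within limits.

Yes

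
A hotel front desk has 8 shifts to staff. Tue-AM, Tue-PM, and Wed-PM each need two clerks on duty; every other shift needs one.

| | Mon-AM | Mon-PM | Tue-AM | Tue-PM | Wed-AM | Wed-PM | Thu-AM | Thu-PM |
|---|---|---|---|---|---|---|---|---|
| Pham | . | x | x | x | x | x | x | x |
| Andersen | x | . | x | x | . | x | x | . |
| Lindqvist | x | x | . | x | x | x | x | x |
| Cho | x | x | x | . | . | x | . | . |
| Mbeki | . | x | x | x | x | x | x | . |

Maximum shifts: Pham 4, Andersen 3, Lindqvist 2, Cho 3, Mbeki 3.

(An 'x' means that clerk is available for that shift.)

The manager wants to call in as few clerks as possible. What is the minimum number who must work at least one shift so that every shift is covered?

11 slots to fill and no one can take more than 4, so at least ⌈11/4⌉ = 3 clerks are needed.
Any 3 clerks together have capacity at most 4+3+3 = 10 < 11 slots, so 3 can never suffice.
Pham, Andersen, Lindqvist, and Cho alone can cover everything: Mon-AM→Andersen, Mon-PM→Pham, Tue-AM→Pham+Cho, Tue-PM→Andersen+Lindqvist, Wed-AM→Pham, Wed-PM→Lindqvist+Cho, Thu-AM→Andersen, Thu-PM→Pham.

4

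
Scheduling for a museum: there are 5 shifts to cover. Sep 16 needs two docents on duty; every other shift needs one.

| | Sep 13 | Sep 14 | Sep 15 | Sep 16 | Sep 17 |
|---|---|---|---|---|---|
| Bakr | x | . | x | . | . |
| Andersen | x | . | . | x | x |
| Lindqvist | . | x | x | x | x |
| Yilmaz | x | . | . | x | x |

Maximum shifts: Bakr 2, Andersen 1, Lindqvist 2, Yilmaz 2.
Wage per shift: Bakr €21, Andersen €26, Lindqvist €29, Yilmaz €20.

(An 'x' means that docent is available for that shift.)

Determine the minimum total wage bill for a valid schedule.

Sep 14 can only be covered by Lindqvist, so that assignment is forced.
Picking the cheapest available docent for each shift independently would cost €136, but that ignores the shift limits.
An optimal schedule: Sep 13→Bakr, Sep 14→Lindqvist, Sep 15→Bakr, Sep 16→Yilmaz+Andersen, Sep 17→Yilmaz.
Total: 21 + 29 + 21 + 20 + 26 + 20 = €137.

€137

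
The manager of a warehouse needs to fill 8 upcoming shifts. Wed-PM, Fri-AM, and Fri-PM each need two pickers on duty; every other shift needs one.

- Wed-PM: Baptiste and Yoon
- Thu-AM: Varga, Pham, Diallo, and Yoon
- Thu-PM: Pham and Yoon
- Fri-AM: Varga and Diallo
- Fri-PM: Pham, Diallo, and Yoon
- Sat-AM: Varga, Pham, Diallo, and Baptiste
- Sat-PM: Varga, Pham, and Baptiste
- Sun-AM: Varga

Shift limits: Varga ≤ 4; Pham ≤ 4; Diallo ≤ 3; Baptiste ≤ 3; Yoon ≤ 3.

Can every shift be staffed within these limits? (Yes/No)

Wed-PM can only be covered by Baptiste and Yoon, so that assignment is forced.
Fri-AM can only be covered by Varga and Diallo, so that assignment is forced.
Sun-AM can only be covered by Varga, so that assignment is forced.
One valid schedule: Wed-PM→Baptiste+Yoon, Thu-AM→Varga, Thu-PM→Pham, Fri-AM→Varga+Diallo, Fri-PM→Pham+Diallo, Sat-AM→Pham, Sat-PM→Varga, Sun-AM→Varga.
Loads: Varga 4/4, Pham 3/4, Diallo 2/3, Baptiste 1/3, Yoon 1/3 — all within limits.

Yes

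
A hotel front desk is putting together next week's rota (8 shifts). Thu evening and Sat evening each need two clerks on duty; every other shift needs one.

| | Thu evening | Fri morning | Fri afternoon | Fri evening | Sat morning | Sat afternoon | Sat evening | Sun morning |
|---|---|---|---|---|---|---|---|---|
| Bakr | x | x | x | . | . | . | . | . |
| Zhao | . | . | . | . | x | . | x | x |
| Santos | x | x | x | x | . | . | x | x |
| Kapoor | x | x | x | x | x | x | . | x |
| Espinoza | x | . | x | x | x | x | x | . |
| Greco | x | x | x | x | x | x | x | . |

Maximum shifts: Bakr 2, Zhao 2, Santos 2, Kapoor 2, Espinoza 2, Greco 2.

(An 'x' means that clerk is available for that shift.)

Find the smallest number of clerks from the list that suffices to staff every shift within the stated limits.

5

10 slots to fill and no one can take more than 2, so at least ⌈10/2⌉ = 5 clerks are needed.
Bakr, Zhao, Santos, Kapoor, and Espinoza alone can cover everything: Thu evening→Bakr+Espinoza, Fri morning→Bakr, Fri afternoon→Espinoza, Fri evening→Santos, Sat morning→Zhao, Sat afternoon→Kapoor, Sat evening→Zhao+Santos, Sun morning→Kapoor.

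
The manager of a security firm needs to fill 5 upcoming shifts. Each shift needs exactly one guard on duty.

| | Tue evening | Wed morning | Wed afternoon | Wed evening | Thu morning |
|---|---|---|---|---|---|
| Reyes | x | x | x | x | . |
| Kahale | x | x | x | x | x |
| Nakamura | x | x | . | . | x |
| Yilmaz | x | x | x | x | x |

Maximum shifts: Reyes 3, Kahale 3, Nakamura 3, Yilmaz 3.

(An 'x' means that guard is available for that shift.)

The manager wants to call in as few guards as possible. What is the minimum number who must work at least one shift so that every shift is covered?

2

5 slots to fill and no one can take more than 3, so at least ⌈5/3⌉ = 2 guards are needed.
Reyes and Kahale alone can cover everything: Tue evening→Reyes, Wed morning→Reyes, Wed afternoon→Reyes, Wed evening→Kahale, Thu morning→Kahale.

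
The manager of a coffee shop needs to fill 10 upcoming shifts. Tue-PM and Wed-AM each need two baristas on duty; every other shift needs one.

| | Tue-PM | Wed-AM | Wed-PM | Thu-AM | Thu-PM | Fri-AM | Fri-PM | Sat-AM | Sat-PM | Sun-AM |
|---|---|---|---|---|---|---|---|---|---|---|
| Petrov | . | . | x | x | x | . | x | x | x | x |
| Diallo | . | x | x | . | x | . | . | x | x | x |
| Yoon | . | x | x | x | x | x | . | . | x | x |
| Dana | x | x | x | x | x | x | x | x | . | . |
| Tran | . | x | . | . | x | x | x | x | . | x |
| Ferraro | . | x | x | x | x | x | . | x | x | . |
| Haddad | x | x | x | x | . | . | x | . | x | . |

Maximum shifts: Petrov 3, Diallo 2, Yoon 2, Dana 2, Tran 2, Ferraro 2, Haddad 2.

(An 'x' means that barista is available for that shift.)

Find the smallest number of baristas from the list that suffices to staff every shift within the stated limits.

6

12 slots to fill and no one can take more than 3, so at least ⌈12/3⌉ = 4 baristas are needed.
Any 5 baristas together have capacity at most 3+2+2+2+2 = 11 < 12 slots, so 5 can never suffice.
Petrov, Diallo, Yoon, Dana, Tran, and Haddad alone can cover everything: Tue-PM→Dana+Haddad, Wed-AM→Tran+Haddad, Wed-PM→Yoon, Thu-AM→Petrov, Thu-PM→Dana, Fri-AM→Yoon, Fri-PM→Petrov, Sat-AM→Petrov, Sat-PM→Diallo, Sun-AM→Diallo.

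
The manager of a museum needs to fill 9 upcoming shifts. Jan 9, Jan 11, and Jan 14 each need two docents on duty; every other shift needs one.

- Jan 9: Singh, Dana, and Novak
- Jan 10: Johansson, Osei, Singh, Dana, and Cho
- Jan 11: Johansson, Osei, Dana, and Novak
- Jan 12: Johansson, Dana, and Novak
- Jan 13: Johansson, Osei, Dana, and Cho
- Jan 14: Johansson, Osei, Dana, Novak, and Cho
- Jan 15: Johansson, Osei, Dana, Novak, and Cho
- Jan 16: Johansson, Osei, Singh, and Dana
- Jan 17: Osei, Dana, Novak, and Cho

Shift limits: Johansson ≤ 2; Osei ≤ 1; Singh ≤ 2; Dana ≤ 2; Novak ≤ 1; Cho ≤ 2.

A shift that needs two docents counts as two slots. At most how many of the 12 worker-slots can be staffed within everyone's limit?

10

Total capacity across all docents is 2+1+2+2+1+2 = 10, and 12 slots are needed, so at most 10 can be filled.
An assignment achieving 10: Jan 9→Singh+Dana, Jan 10→Cho, Jan 11→Johansson+Osei, Jan 12→Johansson, Jan 13→Dana, Jan 14→Cho, Jan 16→Singh, Jan 17→Novak.
Loads: Johansson 2/2, Osei 1/1, Singh 2/2, Dana 2/2, Novak 1/1, Cho 2/2.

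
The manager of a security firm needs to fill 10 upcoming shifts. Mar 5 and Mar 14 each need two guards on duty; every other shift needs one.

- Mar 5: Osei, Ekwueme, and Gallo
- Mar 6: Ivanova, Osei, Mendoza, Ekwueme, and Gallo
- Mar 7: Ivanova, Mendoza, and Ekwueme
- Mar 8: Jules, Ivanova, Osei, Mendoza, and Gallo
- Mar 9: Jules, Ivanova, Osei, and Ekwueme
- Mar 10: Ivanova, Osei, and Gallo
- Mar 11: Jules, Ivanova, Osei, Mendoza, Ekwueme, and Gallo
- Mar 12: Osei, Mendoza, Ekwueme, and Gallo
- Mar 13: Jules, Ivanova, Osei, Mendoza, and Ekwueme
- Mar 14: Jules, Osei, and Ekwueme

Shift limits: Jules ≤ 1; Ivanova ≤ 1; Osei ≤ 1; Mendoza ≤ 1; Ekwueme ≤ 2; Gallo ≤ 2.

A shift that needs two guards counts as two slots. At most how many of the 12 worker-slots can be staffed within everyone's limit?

8

Total capacity across all guards is 1+1+1+1+2+2 = 8, and 12 slots are needed, so at most 8 can be filled.
An assignment achieving 8: Mar 5→Osei+Ekwueme, Mar 6→Gallo, Mar 7→Ivanova, Mar 10→Gallo, Mar 12→Mendoza, Mar 14→Jules+Ekwueme.
Loads: Jules 1/1, Ivanova 1/1, Osei 1/1, Mendoza 1/1, Ekwueme 2/2, Gallo 2/2.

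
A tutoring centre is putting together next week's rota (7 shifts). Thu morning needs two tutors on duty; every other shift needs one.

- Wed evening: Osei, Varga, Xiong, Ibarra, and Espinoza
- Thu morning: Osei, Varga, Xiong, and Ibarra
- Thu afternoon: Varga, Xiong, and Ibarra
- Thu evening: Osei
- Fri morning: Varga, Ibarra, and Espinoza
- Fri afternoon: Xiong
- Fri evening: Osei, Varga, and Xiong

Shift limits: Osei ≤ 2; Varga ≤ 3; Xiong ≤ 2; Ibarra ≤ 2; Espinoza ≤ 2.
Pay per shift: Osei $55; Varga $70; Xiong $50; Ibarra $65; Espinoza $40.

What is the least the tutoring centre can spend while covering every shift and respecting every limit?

$420

Thu evening can only be covered by Osei, so that assignment is forced.
Fri afternoon can only be covered by Xiong, so that assignment is forced.
Picking the cheapest available tutor for each shift independently would cost $390, but that ignores the shift limits.
An optimal schedule: Wed evening→Espinoza, Thu morning→Osei+Ibarra, Thu afternoon→Ibarra, Thu evening→Osei, Fri morning→Espinoza, Fri afternoon→Xiong, Fri evening→Xiong.
Total: 40 + 55 + 65 + 65 + 55 + 40 + 50 + 50 = $420.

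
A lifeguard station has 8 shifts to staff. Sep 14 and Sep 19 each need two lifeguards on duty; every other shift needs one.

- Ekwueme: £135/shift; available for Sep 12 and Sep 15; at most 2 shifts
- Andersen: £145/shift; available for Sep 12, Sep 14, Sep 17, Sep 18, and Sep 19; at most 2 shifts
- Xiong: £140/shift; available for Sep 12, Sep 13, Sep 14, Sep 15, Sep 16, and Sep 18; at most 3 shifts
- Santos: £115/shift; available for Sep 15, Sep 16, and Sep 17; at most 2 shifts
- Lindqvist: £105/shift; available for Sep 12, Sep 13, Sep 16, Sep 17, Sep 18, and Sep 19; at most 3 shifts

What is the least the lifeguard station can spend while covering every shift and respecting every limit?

£1245

Sep 14 can only be covered by Andersen and Xiong, so that assignment is forced.
Sep 19 can only be covered by Andersen and Lindqvist, so that assignment is forced.
Picking the cheapest available lifeguard for each shift independently would cost £1175, but that ignores the shift limits.
An optimal schedule: Sep 12→Ekwueme, Sep 13→Lindqvist, Sep 14→Xiong+Andersen, Sep 15→Ekwueme, Sep 16→Santos, Sep 17→Santos, Sep 18→Lindqvist, Sep 19→Lindqvist+Andersen.
Total: 135 + 105 + 140 + 145 + 135 + 115 + 115 + 105 + 105 + 145 = £1245.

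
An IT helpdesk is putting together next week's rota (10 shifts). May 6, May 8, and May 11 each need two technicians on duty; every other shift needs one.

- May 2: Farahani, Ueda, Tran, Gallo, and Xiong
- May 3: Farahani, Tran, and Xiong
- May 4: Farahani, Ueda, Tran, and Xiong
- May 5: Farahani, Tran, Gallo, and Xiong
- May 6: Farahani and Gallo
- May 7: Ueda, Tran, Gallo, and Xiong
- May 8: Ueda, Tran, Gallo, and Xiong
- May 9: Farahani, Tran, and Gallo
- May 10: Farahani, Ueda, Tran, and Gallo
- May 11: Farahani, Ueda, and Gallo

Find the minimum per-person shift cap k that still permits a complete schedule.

With 5 technicians and 13 worker-slots to fill, someone must work at least ⌈13/5⌉ = 3 shifts, so k ≥ 3.
k = 3 works: May 2→Tran, May 3→Farahani, May 4→Ueda, May 5→Tran, May 6→Farahani+Gallo, May 7→Ueda, May 8→Gallo+Xiong, May 9→Farahani, May 10→Tran, May 11→Ueda+Gallo.
Loads: Farahani 3, Ueda 3, Tran 3, Gallo 3, Xiong 1 — all ≤ 3.

3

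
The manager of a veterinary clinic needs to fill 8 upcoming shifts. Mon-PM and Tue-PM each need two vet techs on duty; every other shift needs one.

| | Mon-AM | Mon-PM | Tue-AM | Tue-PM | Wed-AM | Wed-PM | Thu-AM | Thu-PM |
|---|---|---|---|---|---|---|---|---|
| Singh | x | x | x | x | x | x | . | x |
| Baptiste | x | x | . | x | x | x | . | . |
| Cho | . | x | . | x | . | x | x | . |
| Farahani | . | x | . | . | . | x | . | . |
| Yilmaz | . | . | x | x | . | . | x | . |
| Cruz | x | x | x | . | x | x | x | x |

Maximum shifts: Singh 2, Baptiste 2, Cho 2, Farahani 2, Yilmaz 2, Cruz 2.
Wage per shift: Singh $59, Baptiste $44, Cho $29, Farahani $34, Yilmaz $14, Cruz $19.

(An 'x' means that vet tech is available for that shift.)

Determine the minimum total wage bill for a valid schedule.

Picking the cheapest available vet tech for each shift independently would cost $195, but that ignores the shift limits.
An optimal schedule: Mon-AM→Cruz, Mon-PM→Cho+Farahani, Tue-AM→Yilmaz, Tue-PM→Cho+Baptiste, Wed-AM→Baptiste, Wed-PM→Farahani, Thu-AM→Yilmaz, Thu-PM→Cruz.
Total: 19 + 29 + 34 + 14 + 29 + 44 + 44 + 34 + 14 + 19 = $280.

$280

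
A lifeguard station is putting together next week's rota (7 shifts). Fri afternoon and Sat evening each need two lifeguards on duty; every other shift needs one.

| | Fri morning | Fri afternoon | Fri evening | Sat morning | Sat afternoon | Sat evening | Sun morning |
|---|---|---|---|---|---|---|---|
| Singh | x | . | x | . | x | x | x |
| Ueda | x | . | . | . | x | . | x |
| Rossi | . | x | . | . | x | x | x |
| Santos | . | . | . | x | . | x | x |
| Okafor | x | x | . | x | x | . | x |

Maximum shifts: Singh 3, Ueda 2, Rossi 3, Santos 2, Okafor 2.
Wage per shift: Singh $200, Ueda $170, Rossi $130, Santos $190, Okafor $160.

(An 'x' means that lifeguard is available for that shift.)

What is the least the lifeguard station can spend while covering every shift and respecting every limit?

$1440

Fri afternoon can only be covered by Rossi and Okafor, so that assignment is forced.
Fri evening can only be covered by Singh, so that assignment is forced.
Picking the cheapest available lifeguard for each shift independently would cost $1390, but that ignores the shift limits.
An optimal schedule: Fri morning→Ueda, Fri afternoon→Rossi+Okafor, Fri evening→Singh, Sat morning→Okafor, Sat afternoon→Rossi, Sat evening→Rossi+Santos, Sun morning→Ueda.
Total: 170 + 130 + 160 + 200 + 160 + 130 + 130 + 190 + 170 = $1440.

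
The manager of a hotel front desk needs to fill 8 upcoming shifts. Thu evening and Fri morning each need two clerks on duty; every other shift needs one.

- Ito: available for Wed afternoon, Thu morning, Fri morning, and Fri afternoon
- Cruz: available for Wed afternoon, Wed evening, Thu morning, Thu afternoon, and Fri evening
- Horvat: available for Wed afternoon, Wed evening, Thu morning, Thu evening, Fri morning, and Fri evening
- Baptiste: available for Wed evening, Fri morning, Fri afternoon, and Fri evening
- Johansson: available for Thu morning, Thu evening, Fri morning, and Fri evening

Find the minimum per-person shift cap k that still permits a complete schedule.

With 5 clerks and 10 worker-slots to fill, someone must work at least ⌈10/5⌉ = 2 shifts, so k ≥ 2.
k = 2 works: Wed afternoon→Ito, Wed evening→Cruz, Thu morning→Horvat, Thu afternoon→Cruz, Thu evening→Horvat+Johansson, Fri morning→Baptiste+Johansson, Fri afternoon→Ito, Fri evening→Baptiste.
Loads: Ito 2, Cruz 2, Horvat 2, Baptiste 2, Johansson 2 — all ≤ 2.

2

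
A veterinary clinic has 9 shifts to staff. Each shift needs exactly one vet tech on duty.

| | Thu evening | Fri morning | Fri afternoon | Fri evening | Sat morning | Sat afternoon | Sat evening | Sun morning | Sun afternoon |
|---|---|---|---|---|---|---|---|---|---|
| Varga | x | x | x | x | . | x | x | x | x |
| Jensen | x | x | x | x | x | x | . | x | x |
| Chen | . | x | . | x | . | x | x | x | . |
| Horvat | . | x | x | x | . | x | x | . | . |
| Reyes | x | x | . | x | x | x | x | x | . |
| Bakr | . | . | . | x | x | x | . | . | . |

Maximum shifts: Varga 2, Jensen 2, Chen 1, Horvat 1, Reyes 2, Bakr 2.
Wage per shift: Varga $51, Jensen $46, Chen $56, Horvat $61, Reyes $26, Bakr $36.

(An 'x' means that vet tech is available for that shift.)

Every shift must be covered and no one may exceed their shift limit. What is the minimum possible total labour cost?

Picking the cheapest available vet tech for each shift independently would cost $274, but that ignores the shift limits.
An optimal schedule: Thu evening→Reyes, Fri morning→Chen, Fri afternoon→Jensen, Fri evening→Bakr, Sat morning→Reyes, Sat afternoon→Bakr, Sat evening→Varga, Sun morning→Varga, Sun afternoon→Jensen.
Total: 26 + 56 + 46 + 36 + 26 + 36 + 51 + 51 + 46 = $374.

$374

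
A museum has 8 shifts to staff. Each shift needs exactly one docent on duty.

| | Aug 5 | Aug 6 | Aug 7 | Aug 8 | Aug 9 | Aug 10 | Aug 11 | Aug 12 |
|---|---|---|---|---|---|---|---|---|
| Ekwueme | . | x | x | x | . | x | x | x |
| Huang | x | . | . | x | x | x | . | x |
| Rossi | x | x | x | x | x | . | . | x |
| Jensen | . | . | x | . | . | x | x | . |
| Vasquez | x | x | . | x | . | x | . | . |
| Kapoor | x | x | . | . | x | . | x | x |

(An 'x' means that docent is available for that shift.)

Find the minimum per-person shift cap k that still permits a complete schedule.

With 6 docents and 8 worker-slots to fill, someone must work at least ⌈8/6⌉ = 2 shifts, so k ≥ 2.
k = 2 works: Aug 5→Huang, Aug 6→Rossi, Aug 7→Ekwueme, Aug 8→Rossi, Aug 9→Huang, Aug 10→Jensen, Aug 11→Ekwueme, Aug 12→Kapoor.
Loads: Ekwueme 2, Huang 2, Rossi 2, Jensen 1, Vasquez 0, Kapoor 1 — all ≤ 2.

2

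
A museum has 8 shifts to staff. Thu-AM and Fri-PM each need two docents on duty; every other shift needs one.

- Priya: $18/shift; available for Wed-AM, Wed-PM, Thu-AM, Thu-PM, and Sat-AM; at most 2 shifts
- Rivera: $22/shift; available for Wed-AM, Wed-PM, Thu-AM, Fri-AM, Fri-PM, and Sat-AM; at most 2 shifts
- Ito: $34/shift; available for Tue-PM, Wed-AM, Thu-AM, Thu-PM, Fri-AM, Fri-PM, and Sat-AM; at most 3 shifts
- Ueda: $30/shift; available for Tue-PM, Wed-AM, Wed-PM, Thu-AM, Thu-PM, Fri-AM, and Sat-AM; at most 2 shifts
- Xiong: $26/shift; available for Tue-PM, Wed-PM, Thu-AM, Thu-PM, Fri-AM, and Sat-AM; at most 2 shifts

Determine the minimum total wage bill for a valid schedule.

Fri-PM can only be covered by Rivera and Ito, so that assignment is forced.
Picking the cheapest available docent for each shift independently would cost $216, but that ignores the shift limits.
An optimal schedule: Tue-PM→Xiong, Wed-AM→Priya, Wed-PM→Priya, Thu-AM→Ueda+Ito, Thu-PM→Xiong, Fri-AM→Rivera, Fri-PM→Rivera+Ito, Sat-AM→Ueda.
Total: 26 + 18 + 18 + 30 + 34 + 26 + 22 + 22 + 34 + 30 = $260.

$260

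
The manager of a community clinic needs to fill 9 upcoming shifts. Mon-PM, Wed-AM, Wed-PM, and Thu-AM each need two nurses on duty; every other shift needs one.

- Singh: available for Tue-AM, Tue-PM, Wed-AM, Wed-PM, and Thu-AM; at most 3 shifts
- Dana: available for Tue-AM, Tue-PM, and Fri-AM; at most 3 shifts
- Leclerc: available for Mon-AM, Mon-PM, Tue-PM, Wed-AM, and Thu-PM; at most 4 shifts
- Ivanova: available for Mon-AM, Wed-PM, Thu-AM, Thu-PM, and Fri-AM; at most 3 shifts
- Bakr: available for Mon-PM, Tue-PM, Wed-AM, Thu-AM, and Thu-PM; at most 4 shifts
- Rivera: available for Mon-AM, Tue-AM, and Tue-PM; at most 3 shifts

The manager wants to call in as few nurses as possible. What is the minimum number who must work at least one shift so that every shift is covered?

13 slots to fill and no one can take more than 4, so at least ⌈13/4⌉ = 4 nurses are needed.
Singh, Leclerc, Ivanova, and Bakr alone can cover everything: Mon-AM→Leclerc, Mon-PM→Leclerc+Bakr, Tue-AM→Singh, Tue-PM→Singh, Wed-AM→Leclerc+Bakr, Wed-PM→Singh+Ivanova, Thu-AM→Ivanova+Bakr, Thu-PM→Leclerc, Fri-AM→Ivanova.

4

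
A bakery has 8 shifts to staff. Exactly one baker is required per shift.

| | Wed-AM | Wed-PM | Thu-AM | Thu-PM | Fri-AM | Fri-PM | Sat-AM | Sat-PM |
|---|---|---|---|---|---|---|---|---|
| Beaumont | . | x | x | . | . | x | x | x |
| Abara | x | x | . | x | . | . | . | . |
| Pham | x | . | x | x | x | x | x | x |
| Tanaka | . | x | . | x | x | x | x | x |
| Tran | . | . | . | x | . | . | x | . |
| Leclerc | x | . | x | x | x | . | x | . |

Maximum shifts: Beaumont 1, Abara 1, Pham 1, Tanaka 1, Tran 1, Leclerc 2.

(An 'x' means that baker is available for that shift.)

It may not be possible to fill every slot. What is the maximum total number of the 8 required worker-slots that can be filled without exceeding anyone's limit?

Total capacity across all bakers is 1+1+1+1+1+2 = 7, and 8 slots are needed, so at most 7 can be filled.
An assignment achieving 7: Wed-AM→Abara, Wed-PM→Beaumont, Thu-AM→Pham, Thu-PM→Tran, Fri-AM→Leclerc, Fri-PM→Tanaka, Sat-AM→Leclerc.
Loads: Beaumont 1/1, Abara 1/1, Pham 1/1, Tanaka 1/1, Tran 1/1, Leclerc 2/2.

7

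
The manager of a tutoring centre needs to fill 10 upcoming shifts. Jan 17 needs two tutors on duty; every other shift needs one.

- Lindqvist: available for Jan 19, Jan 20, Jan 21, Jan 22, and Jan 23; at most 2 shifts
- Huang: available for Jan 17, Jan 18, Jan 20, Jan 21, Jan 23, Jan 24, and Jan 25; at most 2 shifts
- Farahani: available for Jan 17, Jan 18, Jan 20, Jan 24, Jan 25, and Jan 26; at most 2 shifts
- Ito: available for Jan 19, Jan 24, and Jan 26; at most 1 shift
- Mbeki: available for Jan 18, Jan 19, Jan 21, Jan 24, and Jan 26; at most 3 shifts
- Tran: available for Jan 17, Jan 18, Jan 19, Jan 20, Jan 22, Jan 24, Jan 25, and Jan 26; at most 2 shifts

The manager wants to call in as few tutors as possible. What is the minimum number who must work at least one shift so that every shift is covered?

11 slots to fill and no one can take more than 3, so at least ⌈11/3⌉ = 4 tutors are needed.
Any 4 tutors together have capacity at most 3+2+2+2 = 9 < 11 slots, so 4 can never suffice.
Lindqvist, Huang, Farahani, Mbeki, and Tran alone can cover everything: Jan 17→Huang+Farahani, Jan 18→Mbeki, Jan 19→Mbeki, Jan 20→Tran, Jan 21→Huang, Jan 22→Lindqvist, Jan 23→Lindqvist, Jan 24→Tran, Jan 25→Farahani, Jan 26→Mbeki.

5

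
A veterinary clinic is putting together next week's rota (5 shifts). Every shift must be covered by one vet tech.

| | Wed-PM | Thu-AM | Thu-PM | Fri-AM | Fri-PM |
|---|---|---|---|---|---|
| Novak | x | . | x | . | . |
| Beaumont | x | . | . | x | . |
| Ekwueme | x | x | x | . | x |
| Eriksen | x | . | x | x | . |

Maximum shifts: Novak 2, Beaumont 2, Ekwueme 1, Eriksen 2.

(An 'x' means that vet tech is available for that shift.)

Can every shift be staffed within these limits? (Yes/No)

Total capacity is 7 and 5 slots are needed, so capacity alone doesn't rule it out.
Shifts {Thu-AM, Fri-PM} need 2 worker-slots in total, but the vet techs available for any of those shifts (Ekwueme) can supply at most 1 among them. So no valid schedule exists.

No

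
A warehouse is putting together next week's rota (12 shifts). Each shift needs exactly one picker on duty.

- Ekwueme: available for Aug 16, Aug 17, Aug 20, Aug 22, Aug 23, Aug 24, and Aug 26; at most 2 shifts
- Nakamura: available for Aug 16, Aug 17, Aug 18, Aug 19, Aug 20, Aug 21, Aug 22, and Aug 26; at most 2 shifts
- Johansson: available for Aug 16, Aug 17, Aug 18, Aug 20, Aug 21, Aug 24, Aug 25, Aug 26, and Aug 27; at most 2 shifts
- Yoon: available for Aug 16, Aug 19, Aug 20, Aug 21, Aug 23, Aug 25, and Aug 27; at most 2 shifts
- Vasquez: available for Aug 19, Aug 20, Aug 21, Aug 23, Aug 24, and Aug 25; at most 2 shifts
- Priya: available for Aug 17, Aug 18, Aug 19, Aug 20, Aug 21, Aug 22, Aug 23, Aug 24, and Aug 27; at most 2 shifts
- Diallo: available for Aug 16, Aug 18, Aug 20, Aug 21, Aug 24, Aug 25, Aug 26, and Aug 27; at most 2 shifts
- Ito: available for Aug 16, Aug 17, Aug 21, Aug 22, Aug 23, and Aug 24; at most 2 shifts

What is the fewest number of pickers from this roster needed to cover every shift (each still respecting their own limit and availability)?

6

12 slots to fill and no one can take more than 2, so at least ⌈12/2⌉ = 6 pickers are needed.
Ekwueme, Nakamura, Johansson, Yoon, Vasquez, and Priya alone can cover everything: Aug 16→Nakamura, Aug 17→Priya, Aug 18→Nakamura, Aug 19→Yoon, Aug 20→Priya, Aug 21→Vasquez, Aug 22→Ekwueme, Aug 23→Yoon, Aug 24→Vasquez, Aug 25→Johansson, Aug 26→Ekwueme, Aug 27→Johansson.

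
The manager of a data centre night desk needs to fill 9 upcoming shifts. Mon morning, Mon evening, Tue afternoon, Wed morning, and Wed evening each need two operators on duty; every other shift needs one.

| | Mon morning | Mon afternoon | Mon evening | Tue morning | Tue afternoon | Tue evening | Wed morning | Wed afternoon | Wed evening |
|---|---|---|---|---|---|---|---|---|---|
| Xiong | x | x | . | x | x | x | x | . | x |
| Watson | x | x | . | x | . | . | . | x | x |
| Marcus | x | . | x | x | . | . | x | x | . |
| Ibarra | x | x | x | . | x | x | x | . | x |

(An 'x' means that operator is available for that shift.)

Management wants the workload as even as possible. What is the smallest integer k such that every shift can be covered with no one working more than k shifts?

With 4 operators and 14 worker-slots to fill, someone must work at least ⌈14/4⌉ = 4 shifts, so k ≥ 4.
k = 4 works: Mon morning→Watson+Marcus, Mon afternoon→Xiong, Mon evening→Marcus+Ibarra, Tue morning→Xiong, Tue afternoon→Xiong+Ibarra, Tue evening→Xiong, Wed morning→Marcus+Ibarra, Wed afternoon→Watson, Wed evening→Watson+Ibarra.
Loads: Xiong 4, Watson 3, Marcus 3, Ibarra 4 — all ≤ 4.

4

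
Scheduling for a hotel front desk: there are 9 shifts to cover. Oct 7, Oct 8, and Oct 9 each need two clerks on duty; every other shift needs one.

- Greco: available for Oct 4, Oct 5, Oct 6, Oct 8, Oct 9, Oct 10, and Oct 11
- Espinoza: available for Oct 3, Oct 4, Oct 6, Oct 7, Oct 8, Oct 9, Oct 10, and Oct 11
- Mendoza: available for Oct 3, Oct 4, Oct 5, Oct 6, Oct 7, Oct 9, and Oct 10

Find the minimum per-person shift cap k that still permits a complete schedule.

4

With 3 clerks and 12 worker-slots to fill, someone must work at least ⌈12/3⌉ = 4 shifts, so k ≥ 4.
k = 4 works: Oct 3→Espinoza, Oct 4→Greco, Oct 5→Greco, Oct 6→Mendoza, Oct 7→Espinoza+Mendoza, Oct 8→Greco+Espinoza, Oct 9→Espinoza+Mendoza, Oct 10→Mendoza, Oct 11→Greco.
Loads: Greco 4, Espinoza 4, Mendoza 4 — all ≤ 4.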